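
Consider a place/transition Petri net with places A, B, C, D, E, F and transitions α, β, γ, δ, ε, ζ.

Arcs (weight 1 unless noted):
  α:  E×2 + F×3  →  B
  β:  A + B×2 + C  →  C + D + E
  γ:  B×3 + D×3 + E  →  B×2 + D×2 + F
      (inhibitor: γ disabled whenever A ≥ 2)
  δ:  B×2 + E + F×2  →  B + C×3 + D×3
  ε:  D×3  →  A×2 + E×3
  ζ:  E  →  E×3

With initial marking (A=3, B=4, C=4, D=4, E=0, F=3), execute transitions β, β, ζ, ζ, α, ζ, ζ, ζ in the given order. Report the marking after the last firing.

step 1: fire β:  (A=3, B=4, C=4, D=4, E=0, F=3) → (A=2, B=2, C=4, D=5, E=1, F=3)
step 2: fire β:  (A=2, B=2, C=4, D=5, E=1, F=3) → (A=1, B=0, C=4, D=6, E=2, F=3)
step 3: fire ζ:  (A=1, B=0, C=4, D=6, E=2, F=3) → (A=1, B=0, C=4, D=6, E=4, F=3)
step 4: fire ζ:  (A=1, B=0, C=4, D=6, E=4, F=3) → (A=1, B=0, C=4, D=6, E=6, F=3)
step 5: fire α:  (A=1, B=0, C=4, D=6, E=6, F=3) → (A=1, B=1, C=4, D=6, E=4, F=0)
step 6: fire ζ:  (A=1, B=1, C=4, D=6, E=4, F=0) → (A=1, B=1, C=4, D=6, E=6, F=0)
step 7: fire ζ:  (A=1, B=1, C=4, D=6, E=6, F=0) → (A=1, B=1, C=4, D=6, E=8, F=0)
step 8: fire ζ:  (A=1, B=1, C=4, D=6, E=8, F=0) → (A=1, B=1, C=4, D=6, E=10, F=0)

(A=1, B=1, C=4, D=6, E=10, F=0)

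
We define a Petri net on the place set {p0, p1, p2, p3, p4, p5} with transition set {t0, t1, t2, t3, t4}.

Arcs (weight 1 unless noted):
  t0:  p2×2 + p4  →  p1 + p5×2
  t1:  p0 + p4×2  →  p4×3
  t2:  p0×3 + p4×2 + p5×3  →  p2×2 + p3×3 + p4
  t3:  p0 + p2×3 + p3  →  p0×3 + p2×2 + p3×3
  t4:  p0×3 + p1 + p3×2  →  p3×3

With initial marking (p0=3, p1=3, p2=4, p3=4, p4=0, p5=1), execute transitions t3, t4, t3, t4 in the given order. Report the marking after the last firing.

step 1: fire t3:  (p0=3, p1=3, p2=4, p3=4, p4=0, p5=1) → (p0=5, p1=3, p2=3, p3=6, p4=0, p5=1)
step 2: fire t4:  (p0=5, p1=3, p2=3, p3=6, p4=0, p5=1) → (p0=2, p1=2, p2=3, p3=7, p4=0, p5=1)
step 3: fire t3:  (p0=2, p1=2, p2=3, p3=7, p4=0, p5=1) → (p0=4, p1=2, p2=2, p3=9, p4=0, p5=1)
step 4: fire t4:  (p0=4, p1=2, p2=2, p3=9, p4=0, p5=1) → (p0=1, p1=1, p2=2, p3=10, p4=0, p5=1)

(p0=1, p1=1, p2=2, p3=10, p4=0, p5=1)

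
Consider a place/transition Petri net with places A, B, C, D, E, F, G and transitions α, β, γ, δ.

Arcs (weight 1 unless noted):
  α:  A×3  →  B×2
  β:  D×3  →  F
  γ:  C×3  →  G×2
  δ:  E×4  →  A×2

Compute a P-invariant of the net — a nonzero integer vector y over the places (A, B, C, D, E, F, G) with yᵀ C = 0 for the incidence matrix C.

Incidence matrix C (rows=places, cols=transitions):
        α    β    γ    δ
    A  -3    0    0    2
    B   2    0    0    0
    C   0    0   -3    0
    D   0   -3    0    0
    E   0    0    0   -4
    F   0    1    0    0
    G   0    0    2    0

Candidate y = [2, 3, 0, 0, 1, 0, 0]; check y·C column-wise:
  col α: 2·-3 + 3·2 + 1·0 = 0
  col β: 2·0 + 3·0 + 0·-3 + 1·0 + 0·1 = 0
  col γ: 2·0 + 3·0 + 0·-3 + 1·0 + 0·2 = 0
  col δ: 2·2 + 3·0 + 1·-4 = 0

y = (A:2, B:3, C:0, D:0, E:1, F:0, G:0)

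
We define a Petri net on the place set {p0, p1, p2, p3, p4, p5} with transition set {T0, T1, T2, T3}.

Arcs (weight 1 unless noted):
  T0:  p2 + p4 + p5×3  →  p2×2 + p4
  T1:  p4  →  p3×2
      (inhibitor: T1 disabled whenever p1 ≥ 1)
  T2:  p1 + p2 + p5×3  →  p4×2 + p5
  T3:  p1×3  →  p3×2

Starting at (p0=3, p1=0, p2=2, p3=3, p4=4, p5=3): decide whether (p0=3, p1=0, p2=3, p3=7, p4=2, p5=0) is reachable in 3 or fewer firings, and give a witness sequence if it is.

step 1: fire T0:  (p0=3, p1=0, p2=2, p3=3, p4=4, p5=3) → (p0=3, p1=0, p2=3, p3=3, p4=4, p5=0)
step 2: fire T1:  (p0=3, p1=0, p2=3, p3=3, p4=4, p5=0) → (p0=3, p1=0, p2=3, p3=5, p4=3, p5=0)
step 3: fire T1:  (p0=3, p1=0, p2=3, p3=5, p4=3, p5=0) → (p0=3, p1=0, p2=3, p3=7, p4=2, p5=0)

YES — reachable via ⟨T0, T1, T1⟩ (3 firings)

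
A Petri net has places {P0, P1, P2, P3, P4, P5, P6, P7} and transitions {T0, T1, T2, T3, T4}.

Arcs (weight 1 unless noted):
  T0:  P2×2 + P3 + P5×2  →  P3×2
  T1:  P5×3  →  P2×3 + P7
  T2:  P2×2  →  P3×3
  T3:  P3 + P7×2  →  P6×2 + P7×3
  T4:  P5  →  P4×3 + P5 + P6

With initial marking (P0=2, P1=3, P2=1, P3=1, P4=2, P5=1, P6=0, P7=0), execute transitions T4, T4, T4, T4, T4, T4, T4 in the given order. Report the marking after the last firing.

(P0=2, P1=3, P2=1, P3=1, P4=23, P5=1, P6=7, P7=0)

step 1: fire T4:  (P0=2, P1=3, P2=1, P3=1, P4=2, P5=1, P6=0, P7=0) → (P0=2, P1=3, P2=1, P3=1, P4=5, P5=1, P6=1, P7=0)
step 2: fire T4:  (P0=2, P1=3, P2=1, P3=1, P4=5, P5=1, P6=1, P7=0) → (P0=2, P1=3, P2=1, P3=1, P4=8, P5=1, P6=2, P7=0)
step 3: fire T4:  (P0=2, P1=3, P2=1, P3=1, P4=8, P5=1, P6=2, P7=0) → (P0=2, P1=3, P2=1, P3=1, P4=11, P5=1, P6=3, P7=0)
step 4: fire T4:  (P0=2, P1=3, P2=1, P3=1, P4=11, P5=1, P6=3, P7=0) → (P0=2, P1=3, P2=1, P3=1, P4=14, P5=1, P6=4, P7=0)
step 5: fire T4:  (P0=2, P1=3, P2=1, P3=1, P4=14, P5=1, P6=4, P7=0) → (P0=2, P1=3, P2=1, P3=1, P4=17, P5=1, P6=5, P7=0)
step 6: fire T4:  (P0=2, P1=3, P2=1, P3=1, P4=17, P5=1, P6=5, P7=0) → (P0=2, P1=3, P2=1, P3=1, P4=20, P5=1, P6=6, P7=0)
step 7: fire T4:  (P0=2, P1=3, P2=1, P3=1, P4=20, P5=1, P6=6, P7=0) → (P0=2, P1=3, P2=1, P3=1, P4=23, P5=1, P6=7, P7=0)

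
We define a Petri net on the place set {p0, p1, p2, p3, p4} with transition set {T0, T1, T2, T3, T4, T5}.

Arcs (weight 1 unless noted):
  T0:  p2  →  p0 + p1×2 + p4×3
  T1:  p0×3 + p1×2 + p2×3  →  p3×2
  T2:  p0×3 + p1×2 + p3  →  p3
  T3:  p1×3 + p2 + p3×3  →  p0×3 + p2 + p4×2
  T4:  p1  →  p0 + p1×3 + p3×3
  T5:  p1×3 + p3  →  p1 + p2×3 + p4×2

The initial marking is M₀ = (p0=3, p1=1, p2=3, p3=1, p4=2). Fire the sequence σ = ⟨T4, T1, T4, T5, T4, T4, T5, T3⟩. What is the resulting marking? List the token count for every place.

(p0=7, p1=0, p2=6, p3=10, p4=8)

step 1: fire T4:  (p0=3, p1=1, p2=3, p3=1, p4=2) → (p0=4, p1=3, p2=3, p3=4, p4=2)
step 2: fire T1:  (p0=4, p1=3, p2=3, p3=4, p4=2) → (p0=1, p1=1, p2=0, p3=6, p4=2)
step 3: fire T4:  (p0=1, p1=1, p2=0, p3=6, p4=2) → (p0=2, p1=3, p2=0, p3=9, p4=2)
step 4: fire T5:  (p0=2, p1=3, p2=0, p3=9, p4=2) → (p0=2, p1=1, p2=3, p3=8, p4=4)
step 5: fire T4:  (p0=2, p1=1, p2=3, p3=8, p4=4) → (p0=3, p1=3, p2=3, p3=11, p4=4)
step 6: fire T4:  (p0=3, p1=3, p2=3, p3=11, p4=4) → (p0=4, p1=5, p2=3, p3=14, p4=4)
step 7: fire T5:  (p0=4, p1=5, p2=3, p3=14, p4=4) → (p0=4, p1=3, p2=6, p3=13, p4=6)
step 8: fire T3:  (p0=4, p1=3, p2=6, p3=13, p4=6) → (p0=7, p1=0, p2=6, p3=10, p4=8)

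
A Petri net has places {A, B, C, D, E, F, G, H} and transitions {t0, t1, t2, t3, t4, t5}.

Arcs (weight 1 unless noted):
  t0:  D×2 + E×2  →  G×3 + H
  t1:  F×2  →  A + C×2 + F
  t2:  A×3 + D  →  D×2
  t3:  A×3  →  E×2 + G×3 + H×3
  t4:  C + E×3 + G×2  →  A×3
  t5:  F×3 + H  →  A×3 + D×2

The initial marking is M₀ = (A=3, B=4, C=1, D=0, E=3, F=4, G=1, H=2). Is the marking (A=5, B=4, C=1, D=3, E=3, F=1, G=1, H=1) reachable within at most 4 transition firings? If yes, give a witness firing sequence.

NO — not reachable within 4 firings

depth 0: 1 marking
depth 1: 4 markings reached so far
depth 2: 11 markings reached so far
depth 3: 24 markings reached so far
depth 4: 39 markings reached so far
target is not among the 39 markings reachable within 4 steps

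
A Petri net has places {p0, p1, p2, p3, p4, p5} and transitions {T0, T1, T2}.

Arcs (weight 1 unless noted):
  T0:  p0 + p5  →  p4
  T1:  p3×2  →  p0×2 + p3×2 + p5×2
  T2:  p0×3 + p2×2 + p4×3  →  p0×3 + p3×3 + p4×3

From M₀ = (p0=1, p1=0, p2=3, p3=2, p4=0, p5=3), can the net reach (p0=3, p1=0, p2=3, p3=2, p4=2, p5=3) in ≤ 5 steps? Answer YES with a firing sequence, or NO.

depth 0: 1 marking
depth 1: 3 markings reached so far
depth 2: 5 markings reached so far
depth 3: 8 markings reached so far
depth 4: 12 markings reached so far
depth 5: 16 markings reached so far
target is not among the 16 markings reachable within 5 steps

NO — not reachable within 5 firings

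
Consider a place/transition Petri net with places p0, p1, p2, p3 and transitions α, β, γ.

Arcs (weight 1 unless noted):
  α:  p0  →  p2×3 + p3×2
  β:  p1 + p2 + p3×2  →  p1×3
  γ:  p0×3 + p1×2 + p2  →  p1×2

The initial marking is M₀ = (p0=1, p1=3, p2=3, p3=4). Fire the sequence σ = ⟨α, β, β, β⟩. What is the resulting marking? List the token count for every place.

(p0=0, p1=9, p2=3, p3=0)

step 1: fire α:  (p0=1, p1=3, p2=3, p3=4) → (p0=0, p1=3, p2=6, p3=6)
step 2: fire β:  (p0=0, p1=3, p2=6, p3=6) → (p0=0, p1=5, p2=5, p3=4)
step 3: fire β:  (p0=0, p1=5, p2=5, p3=4) → (p0=0, p1=7, p2=4, p3=2)
step 4: fire β:  (p0=0, p1=7, p2=4, p3=2) → (p0=0, p1=9, p2=3, p3=0)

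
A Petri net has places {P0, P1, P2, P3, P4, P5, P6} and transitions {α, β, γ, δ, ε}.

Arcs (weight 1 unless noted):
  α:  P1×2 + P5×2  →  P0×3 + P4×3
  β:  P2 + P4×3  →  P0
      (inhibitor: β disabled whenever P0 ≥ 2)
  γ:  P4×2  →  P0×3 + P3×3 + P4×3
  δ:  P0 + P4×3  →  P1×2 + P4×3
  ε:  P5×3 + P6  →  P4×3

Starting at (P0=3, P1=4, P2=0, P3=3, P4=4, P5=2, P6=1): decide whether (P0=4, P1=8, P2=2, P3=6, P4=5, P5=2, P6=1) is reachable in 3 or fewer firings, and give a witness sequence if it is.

depth 0: 1 marking
depth 1: 4 markings reached so far
depth 2: 9 markings reached so far
depth 3: 16 markings reached so far
target is not among the 16 markings reachable within 3 steps

NO — not reachable within 3 firings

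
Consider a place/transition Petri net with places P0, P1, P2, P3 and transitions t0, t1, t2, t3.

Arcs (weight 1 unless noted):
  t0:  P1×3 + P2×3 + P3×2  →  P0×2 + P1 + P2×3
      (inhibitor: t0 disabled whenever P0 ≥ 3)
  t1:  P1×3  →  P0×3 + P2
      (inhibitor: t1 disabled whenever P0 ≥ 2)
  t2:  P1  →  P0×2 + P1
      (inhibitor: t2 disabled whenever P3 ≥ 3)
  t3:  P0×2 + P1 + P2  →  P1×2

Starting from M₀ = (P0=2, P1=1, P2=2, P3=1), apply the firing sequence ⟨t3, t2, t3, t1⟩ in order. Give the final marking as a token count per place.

step 1: fire t3:  (P0=2, P1=1, P2=2, P3=1) → (P0=0, P1=2, P2=1, P3=1)
step 2: fire t2:  (P0=0, P1=2, P2=1, P3=1) → (P0=2, P1=2, P2=1, P3=1)
step 3: fire t3:  (P0=2, P1=2, P2=1, P3=1) → (P0=0, P1=3, P2=0, P3=1)
step 4: fire t1:  (P0=0, P1=3, P2=0, P3=1) → (P0=3, P1=0, P2=1, P3=1)

(P0=3, P1=0, P2=1, P3=1)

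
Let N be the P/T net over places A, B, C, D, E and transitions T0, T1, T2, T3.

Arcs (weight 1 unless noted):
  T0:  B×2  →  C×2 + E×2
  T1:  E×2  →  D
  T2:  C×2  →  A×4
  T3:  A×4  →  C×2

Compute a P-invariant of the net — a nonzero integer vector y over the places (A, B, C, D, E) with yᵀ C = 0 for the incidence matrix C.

y = (A:1, B:2, C:2, D:0, E:0)

Incidence matrix C (rows=places, cols=transitions):
       T0   T1   T2   T3
    A   0    0    4   -4
    B  -2    0    0    0
    C   2    0   -2    2
    D   0    1    0    0
    E   2   -2    0    0

Candidate y = [1, 2, 2, 0, 0]; check y·C column-wise:
  col T0: 1·0 + 2·-2 + 2·2 + 0·2 = 0
  col T1: 1·0 + 2·0 + 2·0 + 0·1 + 0·-2 = 0
  col T2: 1·4 + 2·0 + 2·-2 = 0
  col T3: 1·-4 + 2·0 + 2·2 = 0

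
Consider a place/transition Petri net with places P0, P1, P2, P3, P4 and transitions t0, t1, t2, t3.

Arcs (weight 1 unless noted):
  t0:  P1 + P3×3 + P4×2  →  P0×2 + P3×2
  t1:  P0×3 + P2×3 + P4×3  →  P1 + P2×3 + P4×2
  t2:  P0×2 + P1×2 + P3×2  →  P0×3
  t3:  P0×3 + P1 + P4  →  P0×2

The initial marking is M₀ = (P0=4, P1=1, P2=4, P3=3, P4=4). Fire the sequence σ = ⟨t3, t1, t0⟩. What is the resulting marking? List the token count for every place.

step 1: fire t3:  (P0=4, P1=1, P2=4, P3=3, P4=4) → (P0=3, P1=0, P2=4, P3=3, P4=3)
step 2: fire t1:  (P0=3, P1=0, P2=4, P3=3, P4=3) → (P0=0, P1=1, P2=4, P3=3, P4=2)
step 3: fire t0:  (P0=0, P1=1, P2=4, P3=3, P4=2) → (P0=2, P1=0, P2=4, P3=2, P4=0)

(P0=2, P1=0, P2=4, P3=2, P4=0)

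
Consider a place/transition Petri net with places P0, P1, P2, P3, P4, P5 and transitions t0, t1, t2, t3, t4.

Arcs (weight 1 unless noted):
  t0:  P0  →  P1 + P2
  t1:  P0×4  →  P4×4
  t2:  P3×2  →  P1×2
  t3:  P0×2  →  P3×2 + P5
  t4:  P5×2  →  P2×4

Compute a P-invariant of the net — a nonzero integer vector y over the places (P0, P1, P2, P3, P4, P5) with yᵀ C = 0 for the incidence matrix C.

y = (P0:1, P1:1, P2:0, P3:1, P4:1, P5:0)

Incidence matrix C (rows=places, cols=transitions):
       t0   t1   t2   t3   t4
   P0  -1   -4    0   -2    0
   P1   1    0    2    0    0
   P2   1    0    0    0    4
   P3   0    0   -2    2    0
   P4   0    4    0    0    0
   P5   0    0    0    1   -2

Candidate y = [1, 1, 0, 1, 1, 0]; check y·C column-wise:
  col t0: 1·-1 + 1·1 + 0·1 + 1·0 + 1·0 = 0
  col t1: 1·-4 + 1·0 + 1·0 + 1·4 = 0
  col t2: 1·0 + 1·2 + 1·-2 + 1·0 = 0
  col t3: 1·-2 + 1·0 + 1·2 + 1·0 + 0·1 = 0
  col t4: 1·0 + 1·0 + 0·4 + 1·0 + 1·0 + 0·-2 = 0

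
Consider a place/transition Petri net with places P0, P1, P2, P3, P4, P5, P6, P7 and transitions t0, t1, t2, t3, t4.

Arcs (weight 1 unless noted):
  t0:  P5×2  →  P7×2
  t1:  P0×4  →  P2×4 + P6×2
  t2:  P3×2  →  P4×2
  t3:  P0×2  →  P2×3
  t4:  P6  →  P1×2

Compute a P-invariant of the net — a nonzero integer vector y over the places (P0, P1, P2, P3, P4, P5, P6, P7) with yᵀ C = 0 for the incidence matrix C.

y = (P0:0, P1:0, P2:0, P3:1, P4:1, P5:0, P6:0, P7:0)

Incidence matrix C (rows=places, cols=transitions):
       t0   t1   t2   t3   t4
   P0   0   -4    0   -2    0
   P1   0    0    0    0    2
   P2   0    4    0    3    0
   P3   0    0   -2    0    0
   P4   0    0    2    0    0
   P5  -2    0    0    0    0
   P6   0    2    0    0   -1
   P7   2    0    0    0    0

Candidate y = [0, 0, 0, 1, 1, 0, 0, 0]; check y·C column-wise:
  col t0: 1·0 + 1·0 + 0·-2 + 0·2 = 0
  col t1: 0·-4 + 0·4 + 1·0 + 1·0 + 0·2 = 0
  col t2: 1·-2 + 1·2 = 0
  col t3: 0·-2 + 0·3 + 1·0 + 1·0 = 0
  col t4: 0·2 + 1·0 + 1·0 + 0·-1 = 0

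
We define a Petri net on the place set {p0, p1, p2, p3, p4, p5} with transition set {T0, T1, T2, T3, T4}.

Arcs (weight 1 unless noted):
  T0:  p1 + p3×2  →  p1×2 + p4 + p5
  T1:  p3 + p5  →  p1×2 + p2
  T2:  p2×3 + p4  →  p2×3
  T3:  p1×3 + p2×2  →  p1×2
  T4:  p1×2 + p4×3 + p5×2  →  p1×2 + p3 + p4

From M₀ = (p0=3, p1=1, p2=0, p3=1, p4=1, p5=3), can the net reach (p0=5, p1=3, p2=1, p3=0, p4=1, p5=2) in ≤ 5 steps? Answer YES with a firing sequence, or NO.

depth 0: 1 marking
depth 1: 2 markings reached so far
depth 2: 2 markings reached so far
(frontier empty at depth 2; search complete)
target is not among the 2 markings reachable within 5 steps

NO — not reachable within 5 firings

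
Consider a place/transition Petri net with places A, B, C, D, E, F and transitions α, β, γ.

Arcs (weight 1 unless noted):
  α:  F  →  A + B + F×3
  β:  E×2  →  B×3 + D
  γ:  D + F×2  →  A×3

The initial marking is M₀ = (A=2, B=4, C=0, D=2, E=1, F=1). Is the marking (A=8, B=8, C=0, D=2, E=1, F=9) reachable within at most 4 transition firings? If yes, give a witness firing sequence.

NO — not reachable within 4 firings

depth 0: 1 marking
depth 1: 2 markings reached so far
depth 2: 4 markings reached so far
depth 3: 6 markings reached so far
depth 4: 9 markings reached so far
target is not among the 9 markings reachable within 4 steps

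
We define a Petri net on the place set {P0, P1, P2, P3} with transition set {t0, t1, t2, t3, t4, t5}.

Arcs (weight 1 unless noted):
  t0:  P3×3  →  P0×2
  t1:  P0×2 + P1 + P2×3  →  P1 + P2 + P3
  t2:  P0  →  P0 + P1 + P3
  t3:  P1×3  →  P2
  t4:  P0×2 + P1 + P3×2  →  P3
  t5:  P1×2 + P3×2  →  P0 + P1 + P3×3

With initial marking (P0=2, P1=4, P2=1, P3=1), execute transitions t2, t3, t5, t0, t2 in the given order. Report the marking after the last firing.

(P0=5, P1=2, P2=2, P3=1)

step 1: fire t2:  (P0=2, P1=4, P2=1, P3=1) → (P0=2, P1=5, P2=1, P3=2)
step 2: fire t3:  (P0=2, P1=5, P2=1, P3=2) → (P0=2, P1=2, P2=2, P3=2)
step 3: fire t5:  (P0=2, P1=2, P2=2, P3=2) → (P0=3, P1=1, P2=2, P3=3)
step 4: fire t0:  (P0=3, P1=1, P2=2, P3=3) → (P0=5, P1=1, P2=2, P3=0)
step 5: fire t2:  (P0=5, P1=1, P2=2, P3=0) → (P0=5, P1=2, P2=2, P3=1)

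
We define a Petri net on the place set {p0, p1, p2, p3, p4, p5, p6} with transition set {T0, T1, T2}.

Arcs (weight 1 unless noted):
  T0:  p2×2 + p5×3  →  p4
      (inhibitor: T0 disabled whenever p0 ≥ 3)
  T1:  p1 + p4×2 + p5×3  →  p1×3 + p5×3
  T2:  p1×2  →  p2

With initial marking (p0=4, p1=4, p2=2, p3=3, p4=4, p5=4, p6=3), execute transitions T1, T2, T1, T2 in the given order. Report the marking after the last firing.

(p0=4, p1=4, p2=4, p3=3, p4=0, p5=4, p6=3)

step 1: fire T1:  (p0=4, p1=4, p2=2, p3=3, p4=4, p5=4, p6=3) → (p0=4, p1=6, p2=2, p3=3, p4=2, p5=4, p6=3)
step 2: fire T2:  (p0=4, p1=6, p2=2, p3=3, p4=2, p5=4, p6=3) → (p0=4, p1=4, p2=3, p3=3, p4=2, p5=4, p6=3)
step 3: fire T1:  (p0=4, p1=4, p2=3, p3=3, p4=2, p5=4, p6=3) → (p0=4, p1=6, p2=3, p3=3, p4=0, p5=4, p6=3)
step 4: fire T2:  (p0=4, p1=6, p2=3, p3=3, p4=0, p5=4, p6=3) → (p0=4, p1=4, p2=4, p3=3, p4=0, p5=4, p6=3)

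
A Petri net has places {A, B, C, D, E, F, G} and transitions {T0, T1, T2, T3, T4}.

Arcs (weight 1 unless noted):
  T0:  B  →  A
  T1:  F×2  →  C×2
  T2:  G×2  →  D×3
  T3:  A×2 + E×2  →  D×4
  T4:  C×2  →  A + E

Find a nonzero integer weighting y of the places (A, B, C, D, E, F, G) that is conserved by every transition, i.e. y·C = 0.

Incidence matrix C (rows=places, cols=transitions):
       T0   T1   T2   T3   T4
    A   1    0    0   -2    1
    B  -1    0    0    0    0
    C   0    2    0    0   -2
    D   0    0    3    4    0
    E   0    0    0   -2    1
    F   0   -2    0    0    0
    G   0    0   -2    0    0

Candidate y = [1, 1, 0, 0, -1, 0, 0]; check y·C column-wise:
  col T0: 1·1 + 1·-1 + -1·0 = 0
  col T1: 1·0 + 1·0 + 0·2 + -1·0 + 0·-2 = 0
  col T2: 1·0 + 1·0 + 0·3 + -1·0 + 0·-2 = 0
  col T3: 1·-2 + 1·0 + 0·4 + -1·-2 = 0
  col T4: 1·1 + 1·0 + 0·-2 + -1·1 = 0

y = (A:1, B:1, C:0, D:0, E:-1, F:0, G:0)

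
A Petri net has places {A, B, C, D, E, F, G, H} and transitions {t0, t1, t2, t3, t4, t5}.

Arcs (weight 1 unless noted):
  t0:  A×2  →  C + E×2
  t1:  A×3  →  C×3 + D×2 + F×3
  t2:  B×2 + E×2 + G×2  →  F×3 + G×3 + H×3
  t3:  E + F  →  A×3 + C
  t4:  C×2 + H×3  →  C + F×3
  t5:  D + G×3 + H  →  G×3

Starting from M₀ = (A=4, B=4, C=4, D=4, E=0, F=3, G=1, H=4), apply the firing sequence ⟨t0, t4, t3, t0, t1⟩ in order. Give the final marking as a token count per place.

(A=0, B=4, C=9, D=6, E=3, F=8, G=1, H=1)

step 1: fire t0:  (A=4, B=4, C=4, D=4, E=0, F=3, G=1, H=4) → (A=2, B=4, C=5, D=4, E=2, F=3, G=1, H=4)
step 2: fire t4:  (A=2, B=4, C=5, D=4, E=2, F=3, G=1, H=4) → (A=2, B=4, C=4, D=4, E=2, F=6, G=1, H=1)
step 3: fire t3:  (A=2, B=4, C=4, D=4, E=2, F=6, G=1, H=1) → (A=5, B=4, C=5, D=4, E=1, F=5, G=1, H=1)
step 4: fire t0:  (A=5, B=4, C=5, D=4, E=1, F=5, G=1, H=1) → (A=3, B=4, C=6, D=4, E=3, F=5, G=1, H=1)
step 5: fire t1:  (A=3, B=4, C=6, D=4, E=3, F=5, G=1, H=1) → (A=0, B=4, C=9, D=6, E=3, F=8, G=1, H=1)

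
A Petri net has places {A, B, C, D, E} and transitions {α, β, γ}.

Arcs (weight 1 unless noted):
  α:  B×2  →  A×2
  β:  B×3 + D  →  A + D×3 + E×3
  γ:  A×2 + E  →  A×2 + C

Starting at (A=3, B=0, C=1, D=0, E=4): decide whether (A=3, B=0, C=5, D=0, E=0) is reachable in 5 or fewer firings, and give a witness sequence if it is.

step 1: fire γ:  (A=3, B=0, C=1, D=0, E=4) → (A=3, B=0, C=2, D=0, E=3)
step 2: fire γ:  (A=3, B=0, C=2, D=0, E=3) → (A=3, B=0, C=3, D=0, E=2)
step 3: fire γ:  (A=3, B=0, C=3, D=0, E=2) → (A=3, B=0, C=4, D=0, E=1)
step 4: fire γ:  (A=3, B=0, C=4, D=0, E=1) → (A=3, B=0, C=5, D=0, E=0)

YES — reachable via ⟨γ, γ, γ, γ⟩ (4 firings)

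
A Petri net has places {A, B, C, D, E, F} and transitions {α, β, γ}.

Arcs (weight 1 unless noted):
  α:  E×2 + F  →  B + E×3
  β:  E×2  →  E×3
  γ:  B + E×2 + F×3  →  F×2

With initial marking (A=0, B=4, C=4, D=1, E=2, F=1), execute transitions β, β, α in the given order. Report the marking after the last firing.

(A=0, B=5, C=4, D=1, E=5, F=0)

step 1: fire β:  (A=0, B=4, C=4, D=1, E=2, F=1) → (A=0, B=4, C=4, D=1, E=3, F=1)
step 2: fire β:  (A=0, B=4, C=4, D=1, E=3, F=1) → (A=0, B=4, C=4, D=1, E=4, F=1)
step 3: fire α:  (A=0, B=4, C=4, D=1, E=4, F=1) → (A=0, B=5, C=4, D=1, E=5, F=0)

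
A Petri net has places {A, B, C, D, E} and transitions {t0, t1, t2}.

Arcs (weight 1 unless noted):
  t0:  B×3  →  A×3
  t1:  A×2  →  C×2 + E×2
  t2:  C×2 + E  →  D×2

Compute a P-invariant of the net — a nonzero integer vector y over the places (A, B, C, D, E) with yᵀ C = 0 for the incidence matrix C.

Incidence matrix C (rows=places, cols=transitions):
       t0   t1   t2
    A   3   -2    0
    B  -3    0    0
    C   0    2   -2
    D   0    0    2
    E   0    2   -1

Candidate y = [1, 1, 1, 1, 0]; check y·C column-wise:
  col t0: 1·3 + 1·-3 + 1·0 + 1·0 = 0
  col t1: 1·-2 + 1·0 + 1·2 + 1·0 + 0·2 = 0
  col t2: 1·0 + 1·0 + 1·-2 + 1·2 + 0·-1 = 0

y = (A:1, B:1, C:1, D:1, E:0)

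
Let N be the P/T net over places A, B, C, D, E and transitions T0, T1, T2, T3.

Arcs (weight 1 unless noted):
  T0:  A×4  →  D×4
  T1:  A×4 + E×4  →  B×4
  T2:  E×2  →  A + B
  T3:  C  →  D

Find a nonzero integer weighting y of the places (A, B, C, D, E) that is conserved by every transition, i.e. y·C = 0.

Incidence matrix C (rows=places, cols=transitions):
       T0   T1   T2   T3
    A  -4   -4    1    0
    B   0    4    1    0
    C   0    0    0   -1
    D   4    0    0    1
    E   0   -4   -2    0

Candidate y = [1, 3, 1, 1, 2]; check y·C column-wise:
  col T0: 1·-4 + 3·0 + 1·0 + 1·4 + 2·0 = 0
  col T1: 1·-4 + 3·4 + 1·0 + 1·0 + 2·-4 = 0
  col T2: 1·1 + 3·1 + 1·0 + 1·0 + 2·-2 = 0
  col T3: 1·0 + 3·0 + 1·-1 + 1·1 + 2·0 = 0

y = (A:1, B:3, C:1, D:1, E:2)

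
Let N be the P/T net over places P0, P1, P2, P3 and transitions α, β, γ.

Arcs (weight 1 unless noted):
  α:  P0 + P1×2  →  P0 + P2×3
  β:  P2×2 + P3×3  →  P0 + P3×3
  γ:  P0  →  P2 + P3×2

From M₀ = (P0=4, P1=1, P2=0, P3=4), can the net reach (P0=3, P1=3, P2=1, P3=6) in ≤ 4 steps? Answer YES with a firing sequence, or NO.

NO — not reachable within 4 firings

depth 0: 1 marking
depth 1: 2 markings reached so far
depth 2: 3 markings reached so far
depth 3: 5 markings reached so far
depth 4: 7 markings reached so far
target is not among the 7 markings reachable within 4 steps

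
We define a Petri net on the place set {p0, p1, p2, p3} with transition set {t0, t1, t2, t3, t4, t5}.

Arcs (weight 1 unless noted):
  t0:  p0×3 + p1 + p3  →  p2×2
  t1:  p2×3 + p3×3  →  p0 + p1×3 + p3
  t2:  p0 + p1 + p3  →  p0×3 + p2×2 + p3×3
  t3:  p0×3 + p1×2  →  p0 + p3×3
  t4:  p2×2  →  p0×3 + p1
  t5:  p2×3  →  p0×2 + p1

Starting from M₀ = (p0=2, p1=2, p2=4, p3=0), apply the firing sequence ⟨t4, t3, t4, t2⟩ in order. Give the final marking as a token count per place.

(p0=8, p1=1, p2=2, p3=5)

step 1: fire t4:  (p0=2, p1=2, p2=4, p3=0) → (p0=5, p1=3, p2=2, p3=0)
step 2: fire t3:  (p0=5, p1=3, p2=2, p3=0) → (p0=3, p1=1, p2=2, p3=3)
step 3: fire t4:  (p0=3, p1=1, p2=2, p3=3) → (p0=6, p1=2, p2=0, p3=3)
step 4: fire t2:  (p0=6, p1=2, p2=0, p3=3) → (p0=8, p1=1, p2=2, p3=5)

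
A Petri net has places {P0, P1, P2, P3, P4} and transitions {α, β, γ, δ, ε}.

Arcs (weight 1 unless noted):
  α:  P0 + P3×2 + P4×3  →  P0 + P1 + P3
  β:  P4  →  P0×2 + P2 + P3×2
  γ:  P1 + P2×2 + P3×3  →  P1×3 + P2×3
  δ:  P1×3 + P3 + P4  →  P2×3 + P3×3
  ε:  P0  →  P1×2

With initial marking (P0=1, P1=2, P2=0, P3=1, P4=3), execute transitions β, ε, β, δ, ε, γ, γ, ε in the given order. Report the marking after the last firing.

step 1: fire β:  (P0=1, P1=2, P2=0, P3=1, P4=3) → (P0=3, P1=2, P2=1, P3=3, P4=2)
step 2: fire ε:  (P0=3, P1=2, P2=1, P3=3, P4=2) → (P0=2, P1=4, P2=1, P3=3, P4=2)
step 3: fire β:  (P0=2, P1=4, P2=1, P3=3, P4=2) → (P0=4, P1=4, P2=2, P3=5, P4=1)
step 4: fire δ:  (P0=4, P1=4, P2=2, P3=5, P4=1) → (P0=4, P1=1, P2=5, P3=7, P4=0)
step 5: fire ε:  (P0=4, P1=1, P2=5, P3=7, P4=0) → (P0=3, P1=3, P2=5, P3=7, P4=0)
step 6: fire γ:  (P0=3, P1=3, P2=5, P3=7, P4=0) → (P0=3, P1=5, P2=6, P3=4, P4=0)
step 7: fire γ:  (P0=3, P1=5, P2=6, P3=4, P4=0) → (P0=3, P1=7, P2=7, P3=1, P4=0)
step 8: fire ε:  (P0=3, P1=7, P2=7, P3=1, P4=0) → (P0=2, P1=9, P2=7, P3=1, P4=0)

(P0=2, P1=9, P2=7, P3=1, P4=0)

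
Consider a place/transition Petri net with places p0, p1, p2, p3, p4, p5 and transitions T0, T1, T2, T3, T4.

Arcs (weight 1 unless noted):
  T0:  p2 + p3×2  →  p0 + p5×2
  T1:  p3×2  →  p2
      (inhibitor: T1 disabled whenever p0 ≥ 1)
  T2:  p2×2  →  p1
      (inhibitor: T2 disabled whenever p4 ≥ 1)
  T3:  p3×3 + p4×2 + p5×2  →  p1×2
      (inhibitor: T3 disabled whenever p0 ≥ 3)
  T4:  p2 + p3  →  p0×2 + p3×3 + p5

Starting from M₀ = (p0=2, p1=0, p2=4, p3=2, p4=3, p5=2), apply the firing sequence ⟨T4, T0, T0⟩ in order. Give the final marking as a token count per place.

step 1: fire T4:  (p0=2, p1=0, p2=4, p3=2, p4=3, p5=2) → (p0=4, p1=0, p2=3, p3=4, p4=3, p5=3)
step 2: fire T0:  (p0=4, p1=0, p2=3, p3=4, p4=3, p5=3) → (p0=5, p1=0, p2=2, p3=2, p4=3, p5=5)
step 3: fire T0:  (p0=5, p1=0, p2=2, p3=2, p4=3, p5=5) → (p0=6, p1=0, p2=1, p3=0, p4=3, p5=7)

(p0=6, p1=0, p2=1, p3=0, p4=3, p5=7)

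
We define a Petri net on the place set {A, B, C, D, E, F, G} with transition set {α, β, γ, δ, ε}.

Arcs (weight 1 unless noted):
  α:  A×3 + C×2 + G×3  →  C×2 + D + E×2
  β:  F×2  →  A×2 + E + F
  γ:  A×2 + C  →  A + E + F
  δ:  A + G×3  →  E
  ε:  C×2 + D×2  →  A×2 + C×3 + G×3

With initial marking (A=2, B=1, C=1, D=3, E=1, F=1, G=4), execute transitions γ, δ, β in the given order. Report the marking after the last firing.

step 1: fire γ:  (A=2, B=1, C=1, D=3, E=1, F=1, G=4) → (A=1, B=1, C=0, D=3, E=2, F=2, G=4)
step 2: fire δ:  (A=1, B=1, C=0, D=3, E=2, F=2, G=4) → (A=0, B=1, C=0, D=3, E=3, F=2, G=1)
step 3: fire β:  (A=0, B=1, C=0, D=3, E=3, F=2, G=1) → (A=2, B=1, C=0, D=3, E=4, F=1, G=1)

(A=2, B=1, C=0, D=3, E=4, F=1, G=1)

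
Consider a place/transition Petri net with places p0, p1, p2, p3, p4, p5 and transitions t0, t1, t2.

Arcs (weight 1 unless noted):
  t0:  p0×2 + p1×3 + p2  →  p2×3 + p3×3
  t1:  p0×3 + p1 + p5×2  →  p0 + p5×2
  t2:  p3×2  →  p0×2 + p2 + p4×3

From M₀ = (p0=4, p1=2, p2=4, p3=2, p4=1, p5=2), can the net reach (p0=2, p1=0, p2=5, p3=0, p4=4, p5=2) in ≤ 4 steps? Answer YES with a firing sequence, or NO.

step 1: fire t1:  (p0=4, p1=2, p2=4, p3=2, p4=1, p5=2) → (p0=2, p1=1, p2=4, p3=2, p4=1, p5=2)
step 2: fire t2:  (p0=2, p1=1, p2=4, p3=2, p4=1, p5=2) → (p0=4, p1=1, p2=5, p3=0, p4=4, p5=2)
step 3: fire t1:  (p0=4, p1=1, p2=5, p3=0, p4=4, p5=2) → (p0=2, p1=0, p2=5, p3=0, p4=4, p5=2)

YES — reachable via ⟨t1, t2, t1⟩ (3 firings)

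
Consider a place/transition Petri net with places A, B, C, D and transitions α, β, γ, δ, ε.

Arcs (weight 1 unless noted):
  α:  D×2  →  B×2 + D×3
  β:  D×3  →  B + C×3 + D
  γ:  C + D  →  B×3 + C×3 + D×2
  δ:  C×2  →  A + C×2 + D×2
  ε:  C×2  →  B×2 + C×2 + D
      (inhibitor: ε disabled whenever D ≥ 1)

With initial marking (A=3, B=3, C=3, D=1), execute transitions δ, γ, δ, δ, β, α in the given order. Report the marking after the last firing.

step 1: fire δ:  (A=3, B=3, C=3, D=1) → (A=4, B=3, C=3, D=3)
step 2: fire γ:  (A=4, B=3, C=3, D=3) → (A=4, B=6, C=5, D=4)
step 3: fire δ:  (A=4, B=6, C=5, D=4) → (A=5, B=6, C=5, D=6)
step 4: fire δ:  (A=5, B=6, C=5, D=6) → (A=6, B=6, C=5, D=8)
step 5: fire β:  (A=6, B=6, C=5, D=8) → (A=6, B=7, C=8, D=6)
step 6: fire α:  (A=6, B=7, C=8, D=6) → (A=6, B=9, C=8, D=7)

(A=6, B=9, C=8, D=7)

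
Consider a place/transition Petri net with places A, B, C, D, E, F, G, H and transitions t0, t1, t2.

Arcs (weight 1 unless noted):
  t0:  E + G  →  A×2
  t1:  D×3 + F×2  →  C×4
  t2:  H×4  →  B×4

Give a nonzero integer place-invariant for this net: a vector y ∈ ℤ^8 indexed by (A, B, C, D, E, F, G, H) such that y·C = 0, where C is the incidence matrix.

Incidence matrix C (rows=places, cols=transitions):
       t0   t1   t2
    A   2    0    0
    B   0    0    4
    C   0    4    0
    D   0   -3    0
    E  -1    0    0
    F   0   -2    0
    G  -1    0    0
    H   0    0   -4

Candidate y = [0, 0, 3, 4, 0, 0, 0, 0]; check y·C column-wise:
  col t0: 0·2 + 3·0 + 4·0 + 0·-1 + 0·-1 = 0
  col t1: 3·4 + 4·-3 + 0·-2 = 0
  col t2: 0·4 + 3·0 + 4·0 + 0·-4 = 0

y = (A:0, B:0, C:3, D:4, E:0, F:0, G:0, H:0)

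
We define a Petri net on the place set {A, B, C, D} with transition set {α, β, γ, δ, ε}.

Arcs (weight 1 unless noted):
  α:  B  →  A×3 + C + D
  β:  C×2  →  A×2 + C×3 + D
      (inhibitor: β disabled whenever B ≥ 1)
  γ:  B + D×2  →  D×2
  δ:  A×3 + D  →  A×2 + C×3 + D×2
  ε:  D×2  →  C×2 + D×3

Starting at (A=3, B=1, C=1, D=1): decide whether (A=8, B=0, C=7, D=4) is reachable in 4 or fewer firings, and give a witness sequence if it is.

depth 0: 1 marking
depth 1: 3 markings reached so far
depth 2: 8 markings reached so far
depth 3: 17 markings reached so far
depth 4: 31 markings reached so far
target is not among the 31 markings reachable within 4 steps

NO — not reachable within 4 firings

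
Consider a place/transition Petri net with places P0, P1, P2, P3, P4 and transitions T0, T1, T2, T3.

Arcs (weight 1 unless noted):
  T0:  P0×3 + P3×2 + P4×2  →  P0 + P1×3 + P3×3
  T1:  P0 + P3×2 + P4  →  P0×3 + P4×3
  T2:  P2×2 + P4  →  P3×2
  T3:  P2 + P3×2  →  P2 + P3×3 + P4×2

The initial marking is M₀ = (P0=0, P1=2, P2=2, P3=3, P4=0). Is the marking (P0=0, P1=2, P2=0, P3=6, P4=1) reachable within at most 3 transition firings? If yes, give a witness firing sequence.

step 1: fire T3:  (P0=0, P1=2, P2=2, P3=3, P4=0) → (P0=0, P1=2, P2=2, P3=4, P4=2)
step 2: fire T2:  (P0=0, P1=2, P2=2, P3=4, P4=2) → (P0=0, P1=2, P2=0, P3=6, P4=1)

YES — reachable via ⟨T3, T2⟩ (2 firings)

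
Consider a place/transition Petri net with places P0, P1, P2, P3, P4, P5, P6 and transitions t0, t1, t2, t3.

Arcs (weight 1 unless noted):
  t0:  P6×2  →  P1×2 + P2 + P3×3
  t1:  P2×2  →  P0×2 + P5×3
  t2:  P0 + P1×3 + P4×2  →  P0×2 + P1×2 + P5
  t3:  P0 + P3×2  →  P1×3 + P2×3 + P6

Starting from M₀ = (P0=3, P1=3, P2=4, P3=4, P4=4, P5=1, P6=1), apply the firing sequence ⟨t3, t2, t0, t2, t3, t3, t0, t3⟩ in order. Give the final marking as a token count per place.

(P0=1, P1=17, P2=18, P3=2, P4=0, P5=3, P6=1)

step 1: fire t3:  (P0=3, P1=3, P2=4, P3=4, P4=4, P5=1, P6=1) → (P0=2, P1=6, P2=7, P3=2, P4=4, P5=1, P6=2)
step 2: fire t2:  (P0=2, P1=6, P2=7, P3=2, P4=4, P5=1, P6=2) → (P0=3, P1=5, P2=7, P3=2, P4=2, P5=2, P6=2)
step 3: fire t0:  (P0=3, P1=5, P2=7, P3=2, P4=2, P5=2, P6=2) → (P0=3, P1=7, P2=8, P3=5, P4=2, P5=2, P6=0)
step 4: fire t2:  (P0=3, P1=7, P2=8, P3=5, P4=2, P5=2, P6=0) → (P0=4, P1=6, P2=8, P3=5, P4=0, P5=3, P6=0)
step 5: fire t3:  (P0=4, P1=6, P2=8, P3=5, P4=0, P5=3, P6=0) → (P0=3, P1=9, P2=11, P3=3, P4=0, P5=3, P6=1)
step 6: fire t3:  (P0=3, P1=9, P2=11, P3=3, P4=0, P5=3, P6=1) → (P0=2, P1=12, P2=14, P3=1, P4=0, P5=3, P6=2)
step 7: fire t0:  (P0=2, P1=12, P2=14, P3=1, P4=0, P5=3, P6=2) → (P0=2, P1=14, P2=15, P3=4, P4=0, P5=3, P6=0)
step 8: fire t3:  (P0=2, P1=14, P2=15, P3=4, P4=0, P5=3, P6=0) → (P0=1, P1=17, P2=18, P3=2, P4=0, P5=3, P6=1)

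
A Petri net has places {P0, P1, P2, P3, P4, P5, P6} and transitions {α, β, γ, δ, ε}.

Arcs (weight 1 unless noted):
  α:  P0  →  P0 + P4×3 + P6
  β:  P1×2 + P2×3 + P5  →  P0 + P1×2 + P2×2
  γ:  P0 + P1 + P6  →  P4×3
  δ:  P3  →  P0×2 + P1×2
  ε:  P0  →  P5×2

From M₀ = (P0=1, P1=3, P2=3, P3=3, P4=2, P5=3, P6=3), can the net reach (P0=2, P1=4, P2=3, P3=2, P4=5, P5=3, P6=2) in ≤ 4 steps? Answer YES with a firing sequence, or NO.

step 1: fire γ:  (P0=1, P1=3, P2=3, P3=3, P4=2, P5=3, P6=3) → (P0=0, P1=2, P2=3, P3=3, P4=5, P5=3, P6=2)
step 2: fire δ:  (P0=0, P1=2, P2=3, P3=3, P4=5, P5=3, P6=2) → (P0=2, P1=4, P2=3, P3=2, P4=5, P5=3, P6=2)

YES — reachable via ⟨γ, δ⟩ (2 firings)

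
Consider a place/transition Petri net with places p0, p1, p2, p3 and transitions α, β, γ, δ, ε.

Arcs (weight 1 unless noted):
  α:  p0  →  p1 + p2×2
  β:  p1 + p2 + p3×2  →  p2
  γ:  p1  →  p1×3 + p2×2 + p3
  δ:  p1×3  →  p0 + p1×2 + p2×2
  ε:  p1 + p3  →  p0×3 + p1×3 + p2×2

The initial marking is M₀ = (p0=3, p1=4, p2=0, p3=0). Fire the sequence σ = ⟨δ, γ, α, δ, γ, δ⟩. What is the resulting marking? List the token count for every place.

step 1: fire δ:  (p0=3, p1=4, p2=0, p3=0) → (p0=4, p1=3, p2=2, p3=0)
step 2: fire γ:  (p0=4, p1=3, p2=2, p3=0) → (p0=4, p1=5, p2=4, p3=1)
step 3: fire α:  (p0=4, p1=5, p2=4, p3=1) → (p0=3, p1=6, p2=6, p3=1)
step 4: fire δ:  (p0=3, p1=6, p2=6, p3=1) → (p0=4, p1=5, p2=8, p3=1)
step 5: fire γ:  (p0=4, p1=5, p2=8, p3=1) → (p0=4, p1=7, p2=10, p3=2)
step 6: fire δ:  (p0=4, p1=7, p2=10, p3=2) → (p0=5, p1=6, p2=12, p3=2)

(p0=5, p1=6, p2=12, p3=2)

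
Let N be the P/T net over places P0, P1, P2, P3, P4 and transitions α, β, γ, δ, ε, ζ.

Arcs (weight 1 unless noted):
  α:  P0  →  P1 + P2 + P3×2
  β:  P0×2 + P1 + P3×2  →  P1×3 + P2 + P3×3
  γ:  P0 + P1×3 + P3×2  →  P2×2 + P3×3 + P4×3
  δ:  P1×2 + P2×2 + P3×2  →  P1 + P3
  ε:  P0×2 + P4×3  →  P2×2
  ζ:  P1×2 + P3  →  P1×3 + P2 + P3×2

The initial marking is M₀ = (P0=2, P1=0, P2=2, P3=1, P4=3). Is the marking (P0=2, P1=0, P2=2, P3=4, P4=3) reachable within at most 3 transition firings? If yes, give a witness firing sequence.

depth 0: 1 marking
depth 1: 3 markings reached so far
depth 2: 4 markings reached so far
depth 3: 6 markings reached so far
target is not among the 6 markings reachable within 3 steps

NO — not reachable within 3 firings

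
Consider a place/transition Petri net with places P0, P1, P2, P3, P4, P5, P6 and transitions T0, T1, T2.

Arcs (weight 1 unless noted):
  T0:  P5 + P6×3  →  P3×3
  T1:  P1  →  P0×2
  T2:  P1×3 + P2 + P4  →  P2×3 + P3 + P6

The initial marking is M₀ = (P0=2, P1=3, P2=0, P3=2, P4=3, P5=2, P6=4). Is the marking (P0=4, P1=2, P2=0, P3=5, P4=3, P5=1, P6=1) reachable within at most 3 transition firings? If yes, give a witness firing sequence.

YES — reachable via ⟨T0, T1⟩ (2 firings)

step 1: fire T0:  (P0=2, P1=3, P2=0, P3=2, P4=3, P5=2, P6=4) → (P0=2, P1=3, P2=0, P3=5, P4=3, P5=1, P6=1)
step 2: fire T1:  (P0=2, P1=3, P2=0, P3=5, P4=3, P5=1, P6=1) → (P0=4, P1=2, P2=0, P3=5, P4=3, P5=1, P6=1)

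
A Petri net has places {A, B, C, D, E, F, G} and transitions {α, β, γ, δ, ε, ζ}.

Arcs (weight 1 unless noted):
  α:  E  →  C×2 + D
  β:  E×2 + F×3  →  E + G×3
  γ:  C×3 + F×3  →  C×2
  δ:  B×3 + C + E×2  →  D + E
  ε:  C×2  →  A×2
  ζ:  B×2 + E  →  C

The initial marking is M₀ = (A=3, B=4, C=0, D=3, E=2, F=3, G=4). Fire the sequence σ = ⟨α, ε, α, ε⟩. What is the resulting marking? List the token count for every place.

step 1: fire α:  (A=3, B=4, C=0, D=3, E=2, F=3, G=4) → (A=3, B=4, C=2, D=4, E=1, F=3, G=4)
step 2: fire ε:  (A=3, B=4, C=2, D=4, E=1, F=3, G=4) → (A=5, B=4, C=0, D=4, E=1, F=3, G=4)
step 3: fire α:  (A=5, B=4, C=0, D=4, E=1, F=3, G=4) → (A=5, B=4, C=2, D=5, E=0, F=3, G=4)
step 4: fire ε:  (A=5, B=4, C=2, D=5, E=0, F=3, G=4) → (A=7, B=4, C=0, D=5, E=0, F=3, G=4)

(A=7, B=4, C=0, D=5, E=0, F=3, G=4)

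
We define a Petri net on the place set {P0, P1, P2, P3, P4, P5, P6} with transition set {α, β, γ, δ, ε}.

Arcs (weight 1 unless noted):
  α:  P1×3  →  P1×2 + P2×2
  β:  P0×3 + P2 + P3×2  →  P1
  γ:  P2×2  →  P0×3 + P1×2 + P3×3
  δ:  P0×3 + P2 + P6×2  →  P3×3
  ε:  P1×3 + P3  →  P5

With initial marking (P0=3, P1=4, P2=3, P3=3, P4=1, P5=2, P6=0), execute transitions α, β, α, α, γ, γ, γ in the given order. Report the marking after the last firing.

step 1: fire α:  (P0=3, P1=4, P2=3, P3=3, P4=1, P5=2, P6=0) → (P0=3, P1=3, P2=5, P3=3, P4=1, P5=2, P6=0)
step 2: fire β:  (P0=3, P1=3, P2=5, P3=3, P4=1, P5=2, P6=0) → (P0=0, P1=4, P2=4, P3=1, P4=1, P5=2, P6=0)
step 3: fire α:  (P0=0, P1=4, P2=4, P3=1, P4=1, P5=2, P6=0) → (P0=0, P1=3, P2=6, P3=1, P4=1, P5=2, P6=0)
step 4: fire α:  (P0=0, P1=3, P2=6, P3=1, P4=1, P5=2, P6=0) → (P0=0, P1=2, P2=8, P3=1, P4=1, P5=2, P6=0)
step 5: fire γ:  (P0=0, P1=2, P2=8, P3=1, P4=1, P5=2, P6=0) → (P0=3, P1=4, P2=6, P3=4, P4=1, P5=2, P6=0)
step 6: fire γ:  (P0=3, P1=4, P2=6, P3=4, P4=1, P5=2, P6=0) → (P0=6, P1=6, P2=4, P3=7, P4=1, P5=2, P6=0)
step 7: fire γ:  (P0=6, P1=6, P2=4, P3=7, P4=1, P5=2, P6=0) → (P0=9, P1=8, P2=2, P3=10, P4=1, P5=2, P6=0)

(P0=9, P1=8, P2=2, P3=10, P4=1, P5=2, P6=0)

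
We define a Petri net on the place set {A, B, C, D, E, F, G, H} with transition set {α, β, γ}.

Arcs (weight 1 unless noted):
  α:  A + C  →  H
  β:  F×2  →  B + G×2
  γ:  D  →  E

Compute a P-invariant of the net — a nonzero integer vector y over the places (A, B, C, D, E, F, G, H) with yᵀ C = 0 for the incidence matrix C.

Incidence matrix C (rows=places, cols=transitions):
        α    β    γ
    A  -1    0    0
    B   0    1    0
    C  -1    0    0
    D   0    0   -1
    E   0    0    1
    F   0   -2    0
    G   0    2    0
    H   1    0    0

Candidate y = [1, 0, -1, 0, 0, 0, 0, 0]; check y·C column-wise:
  col α: 1·-1 + -1·-1 + 0·1 = 0
  col β: 1·0 + 0·1 + -1·0 + 0·-2 + 0·2 = 0
  col γ: 1·0 + -1·0 + 0·-1 + 0·1 = 0

y = (A:1, B:0, C:-1, D:0, E:0, F:0, G:0, H:0)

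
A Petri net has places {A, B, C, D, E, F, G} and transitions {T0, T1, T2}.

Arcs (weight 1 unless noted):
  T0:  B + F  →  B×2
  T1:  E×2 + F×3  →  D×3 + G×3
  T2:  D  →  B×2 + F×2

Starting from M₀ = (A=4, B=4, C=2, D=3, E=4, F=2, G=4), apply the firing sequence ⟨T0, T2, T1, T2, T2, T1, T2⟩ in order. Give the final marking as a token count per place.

step 1: fire T0:  (A=4, B=4, C=2, D=3, E=4, F=2, G=4) → (A=4, B=5, C=2, D=3, E=4, F=1, G=4)
step 2: fire T2:  (A=4, B=5, C=2, D=3, E=4, F=1, G=4) → (A=4, B=7, C=2, D=2, E=4, F=3, G=4)
step 3: fire T1:  (A=4, B=7, C=2, D=2, E=4, F=3, G=4) → (A=4, B=7, C=2, D=5, E=2, F=0, G=7)
step 4: fire T2:  (A=4, B=7, C=2, D=5, E=2, F=0, G=7) → (A=4, B=9, C=2, D=4, E=2, F=2, G=7)
step 5: fire T2:  (A=4, B=9, C=2, D=4, E=2, F=2, G=7) → (A=4, B=11, C=2, D=3, E=2, F=4, G=7)
step 6: fire T1:  (A=4, B=11, C=2, D=3, E=2, F=4, G=7) → (A=4, B=11, C=2, D=6, E=0, F=1, G=10)
step 7: fire T2:  (A=4, B=11, C=2, D=6, E=0, F=1, G=10) → (A=4, B=13, C=2, D=5, E=0, F=3, G=10)

(A=4, B=13, C=2, D=5, E=0, F=3, G=10)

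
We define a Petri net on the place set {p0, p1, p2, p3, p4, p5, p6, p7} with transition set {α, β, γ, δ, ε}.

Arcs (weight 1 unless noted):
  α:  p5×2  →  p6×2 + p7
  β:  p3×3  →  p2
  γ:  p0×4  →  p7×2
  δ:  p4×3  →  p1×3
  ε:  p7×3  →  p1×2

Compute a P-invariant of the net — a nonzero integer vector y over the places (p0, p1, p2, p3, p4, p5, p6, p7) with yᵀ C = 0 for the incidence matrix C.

Incidence matrix C (rows=places, cols=transitions):
        α    β    γ    δ    ε
   p0   0    0   -4    0    0
   p1   0    0    0    3    2
   p2   0    1    0    0    0
   p3   0   -3    0    0    0
   p4   0    0    0   -3    0
   p5  -2    0    0    0    0
   p6   2    0    0    0    0
   p7   1    0    2    0   -3

Candidate y = [0, 0, 3, 1, 0, 0, 0, 0]; check y·C column-wise:
  col α: 3·0 + 1·0 + 0·-2 + 0·2 + 0·1 = 0
  col β: 3·1 + 1·-3 = 0
  col γ: 0·-4 + 3·0 + 1·0 + 0·2 = 0
  col δ: 0·3 + 3·0 + 1·0 + 0·-3 = 0
  col ε: 0·2 + 3·0 + 1·0 + 0·-3 = 0

y = (p0:0, p1:0, p2:3, p3:1, p4:0, p5:0, p6:0, p7:0)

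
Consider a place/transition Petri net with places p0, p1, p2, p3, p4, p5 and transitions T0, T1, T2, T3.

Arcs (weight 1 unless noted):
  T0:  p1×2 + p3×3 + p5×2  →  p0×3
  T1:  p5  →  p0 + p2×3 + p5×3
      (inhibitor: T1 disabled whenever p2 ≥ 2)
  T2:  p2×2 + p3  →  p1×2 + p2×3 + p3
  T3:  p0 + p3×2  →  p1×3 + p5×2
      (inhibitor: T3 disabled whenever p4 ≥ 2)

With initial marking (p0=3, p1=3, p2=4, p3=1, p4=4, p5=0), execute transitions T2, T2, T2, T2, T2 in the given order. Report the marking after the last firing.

(p0=3, p1=13, p2=9, p3=1, p4=4, p5=0)

step 1: fire T2:  (p0=3, p1=3, p2=4, p3=1, p4=4, p5=0) → (p0=3, p1=5, p2=5, p3=1, p4=4, p5=0)
step 2: fire T2:  (p0=3, p1=5, p2=5, p3=1, p4=4, p5=0) → (p0=3, p1=7, p2=6, p3=1, p4=4, p5=0)
step 3: fire T2:  (p0=3, p1=7, p2=6, p3=1, p4=4, p5=0) → (p0=3, p1=9, p2=7, p3=1, p4=4, p5=0)
step 4: fire T2:  (p0=3, p1=9, p2=7, p3=1, p4=4, p5=0) → (p0=3, p1=11, p2=8, p3=1, p4=4, p5=0)
step 5: fire T2:  (p0=3, p1=11, p2=8, p3=1, p4=4, p5=0) → (p0=3, p1=13, p2=9, p3=1, p4=4, p5=0)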